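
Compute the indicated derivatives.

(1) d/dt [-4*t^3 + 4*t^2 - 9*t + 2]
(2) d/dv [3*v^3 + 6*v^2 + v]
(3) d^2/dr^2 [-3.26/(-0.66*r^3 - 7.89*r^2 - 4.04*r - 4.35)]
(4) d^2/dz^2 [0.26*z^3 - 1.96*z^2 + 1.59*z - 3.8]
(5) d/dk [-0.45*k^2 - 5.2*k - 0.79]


(1) = -12*t^2 + 8*t - 9
(2) = 9*v^2 + 12*v + 1
(3) = (-(12.9096*r + 51.4428)*(0.66*r^3 + 7.89*r^2 + 4.04*r + 4.35) + 3.26*(1.98*r^2 + 15.78*r + 4.04)*(3.96*r^2 + 31.56*r + 8.08))/(0.66*r^3 + 7.89*r^2 + 4.04*r + 4.35)^3
(4) = 1.56*z - 3.92
(5) = -0.9*k - 5.2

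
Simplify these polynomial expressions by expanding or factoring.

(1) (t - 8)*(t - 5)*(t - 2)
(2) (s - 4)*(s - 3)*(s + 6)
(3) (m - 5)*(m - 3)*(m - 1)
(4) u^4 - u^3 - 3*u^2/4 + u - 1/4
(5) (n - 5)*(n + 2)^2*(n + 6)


(1) = t^3 - 15*t^2 + 66*t - 80
(2) = s^3 - s^2 - 30*s + 72
(3) = m^3 - 9*m^2 + 23*m - 15
(4) = (u - 1)*(u - 1/2)^2*(u + 1)
(5) = n^4 + 5*n^3 - 22*n^2 - 116*n - 120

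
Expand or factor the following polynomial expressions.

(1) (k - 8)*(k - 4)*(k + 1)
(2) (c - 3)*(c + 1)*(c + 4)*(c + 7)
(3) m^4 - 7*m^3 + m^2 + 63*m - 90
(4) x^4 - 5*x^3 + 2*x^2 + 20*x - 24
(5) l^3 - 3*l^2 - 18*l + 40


(1) = k^3 - 11*k^2 + 20*k + 32
(2) = c^4 + 9*c^3 + 3*c^2 - 89*c - 84
(3) = (m - 5)*(m - 3)*(m - 2)*(m + 3)
(4) = (x - 3)*(x - 2)^2*(x + 2)
(5) = (l - 5)*(l - 2)*(l + 4)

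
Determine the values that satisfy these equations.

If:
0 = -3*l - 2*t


Then:
l = -2*t/3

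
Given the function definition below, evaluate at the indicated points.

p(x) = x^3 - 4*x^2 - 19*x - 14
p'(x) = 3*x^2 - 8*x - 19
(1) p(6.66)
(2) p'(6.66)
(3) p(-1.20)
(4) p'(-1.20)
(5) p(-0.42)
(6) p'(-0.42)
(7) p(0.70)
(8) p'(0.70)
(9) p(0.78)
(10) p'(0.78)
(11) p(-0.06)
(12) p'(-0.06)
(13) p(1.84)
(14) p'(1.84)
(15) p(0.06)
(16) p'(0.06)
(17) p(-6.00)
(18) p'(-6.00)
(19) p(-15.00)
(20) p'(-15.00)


(1) = -22.55
(2) = 60.79
(3) = 1.31
(4) = -5.08
(5) = -6.80
(6) = -15.11
(7) = -28.92
(8) = -23.13
(9) = -30.78
(10) = -23.41
(11) = -12.87
(12) = -18.51
(13) = -56.27
(14) = -23.56
(15) = -15.15
(16) = -19.47
(17) = -260.00
(18) = 137.00
(19) = -4004.00
(20) = 776.00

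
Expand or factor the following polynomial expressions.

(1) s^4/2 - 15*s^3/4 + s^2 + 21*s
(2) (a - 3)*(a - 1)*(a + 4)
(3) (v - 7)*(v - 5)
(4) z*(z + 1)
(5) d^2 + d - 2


(1) = s*(s/2 + 1)*(s - 6)*(s - 7/2)
(2) = a^3 - 13*a + 12
(3) = v^2 - 12*v + 35
(4) = z^2 + z
(5) = (d - 1)*(d + 2)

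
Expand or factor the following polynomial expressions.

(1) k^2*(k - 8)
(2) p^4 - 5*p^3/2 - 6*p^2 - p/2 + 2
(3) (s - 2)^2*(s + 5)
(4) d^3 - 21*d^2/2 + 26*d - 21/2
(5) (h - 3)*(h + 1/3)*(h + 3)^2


(1) = k^3 - 8*k^2
(2) = (p - 4)*(p - 1/2)*(p + 1)^2
(3) = s^3 + s^2 - 16*s + 20
(4) = (d - 7)*(d - 3)*(d - 1/2)
(5) = h^4 + 10*h^3/3 - 8*h^2 - 30*h - 9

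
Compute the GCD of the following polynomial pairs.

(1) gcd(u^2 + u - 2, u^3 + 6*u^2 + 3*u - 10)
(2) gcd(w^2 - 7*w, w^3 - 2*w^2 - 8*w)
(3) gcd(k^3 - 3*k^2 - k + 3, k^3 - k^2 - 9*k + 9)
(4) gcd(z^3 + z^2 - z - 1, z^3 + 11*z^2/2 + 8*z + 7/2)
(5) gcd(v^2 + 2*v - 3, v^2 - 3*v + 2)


(1) = gcd((u - 1)*(u + 2), (u - 1)*(u + 2)*(u + 5)) = u^2 + u - 2
(2) = gcd(w*(w - 7), w*(w - 4)*(w + 2)) = w
(3) = gcd((k - 3)*(k - 1)*(k + 1), (k - 3)*(k - 1)*(k + 3)) = k^2 - 4*k + 3
(4) = z^2 + 2*z + 1
(5) = v - 1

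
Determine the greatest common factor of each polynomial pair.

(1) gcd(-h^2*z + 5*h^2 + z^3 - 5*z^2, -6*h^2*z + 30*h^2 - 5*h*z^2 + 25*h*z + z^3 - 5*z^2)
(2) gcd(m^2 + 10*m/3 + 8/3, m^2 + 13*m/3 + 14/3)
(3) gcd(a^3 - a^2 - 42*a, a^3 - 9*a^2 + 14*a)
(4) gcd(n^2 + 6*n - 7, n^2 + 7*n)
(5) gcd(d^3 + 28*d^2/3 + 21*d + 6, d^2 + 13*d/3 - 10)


(1) = h*z - 5*h + z^2 - 5*z
(2) = m + 2
(3) = gcd(a*(a - 7)*(a + 6), a*(a - 7)*(a - 2)) = a^2 - 7*a
(4) = n + 7
(5) = d + 6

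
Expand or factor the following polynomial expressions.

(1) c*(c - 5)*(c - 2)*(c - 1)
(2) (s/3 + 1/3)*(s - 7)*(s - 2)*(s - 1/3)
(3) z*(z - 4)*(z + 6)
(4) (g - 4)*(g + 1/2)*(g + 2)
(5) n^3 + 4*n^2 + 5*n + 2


(1) = c^4 - 8*c^3 + 17*c^2 - 10*c
(2) = s^4/3 - 25*s^3/9 + 23*s^2/9 + 37*s/9 - 14/9
(3) = z^3 + 2*z^2 - 24*z
(4) = g^3 - 3*g^2/2 - 9*g - 4
(5) = (n + 1)^2*(n + 2)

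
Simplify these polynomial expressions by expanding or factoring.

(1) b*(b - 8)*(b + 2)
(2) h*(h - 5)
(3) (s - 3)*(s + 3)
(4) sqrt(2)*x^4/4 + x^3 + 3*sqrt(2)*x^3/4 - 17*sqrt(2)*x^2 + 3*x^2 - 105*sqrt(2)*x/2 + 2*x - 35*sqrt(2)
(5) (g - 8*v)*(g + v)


(1) = b^3 - 6*b^2 - 16*b
(2) = h^2 - 5*h
(3) = s^2 - 9
(4) = (x/2 + 1)*(x - 5*sqrt(2))*(x + 7*sqrt(2))*(sqrt(2)*x/2 + sqrt(2)/2)
(5) = g^2 - 7*g*v - 8*v^2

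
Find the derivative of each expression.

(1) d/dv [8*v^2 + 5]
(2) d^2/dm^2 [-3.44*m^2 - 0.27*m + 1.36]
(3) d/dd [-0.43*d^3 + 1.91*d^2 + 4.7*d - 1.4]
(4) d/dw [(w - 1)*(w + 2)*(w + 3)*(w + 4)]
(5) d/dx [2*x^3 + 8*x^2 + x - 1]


(1) = 16*v
(2) = -6.88000000000000
(3) = -1.29*d^2 + 3.82*d + 4.7
(4) = 4*w^3 + 24*w^2 + 34*w - 2
(5) = 6*x^2 + 16*x + 1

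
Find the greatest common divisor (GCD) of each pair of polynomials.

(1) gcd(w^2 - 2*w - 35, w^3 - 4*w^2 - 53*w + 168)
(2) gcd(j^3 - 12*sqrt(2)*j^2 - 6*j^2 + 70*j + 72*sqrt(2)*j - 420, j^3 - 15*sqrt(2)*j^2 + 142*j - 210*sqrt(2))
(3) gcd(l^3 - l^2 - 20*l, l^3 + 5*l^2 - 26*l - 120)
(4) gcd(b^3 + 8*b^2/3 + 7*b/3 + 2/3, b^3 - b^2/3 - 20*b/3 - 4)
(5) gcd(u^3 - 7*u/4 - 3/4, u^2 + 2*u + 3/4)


(1) = 1
(2) = j^2 - 12*sqrt(2)*j + 70
(3) = l^2 - l - 20
(4) = gcd((b + 2/3)*(b + 1)^2, (b - 3)*(b + 2/3)*(b + 2)) = b + 2/3
(5) = u + 1/2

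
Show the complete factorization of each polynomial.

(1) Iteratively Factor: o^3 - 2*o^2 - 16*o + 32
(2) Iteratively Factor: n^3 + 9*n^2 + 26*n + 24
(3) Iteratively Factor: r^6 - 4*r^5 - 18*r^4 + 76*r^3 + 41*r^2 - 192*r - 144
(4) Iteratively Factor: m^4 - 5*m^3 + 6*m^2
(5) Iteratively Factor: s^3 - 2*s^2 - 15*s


(1) = (o - 4)*(o^2 + 2*o - 8) = (o - 4)*(o - 2)*(o + 4)
(2) = (n + 3)*(n^2 + 6*n + 8) = (n + 3)*(n + 4)*(n + 2)
(3) = (r - 4)*(r^5 - 18*r^3 + 4*r^2 + 57*r + 36) = (r - 4)*(r + 4)*(r^4 - 4*r^3 - 2*r^2 + 12*r + 9) = (r - 4)*(r - 3)*(r + 4)*(r^3 - r^2 - 5*r - 3) = (r - 4)*(r - 3)*(r + 1)*(r + 4)*(r^2 - 2*r - 3) = (r - 4)*(r - 3)*(r + 1)^2*(r + 4)*(r - 3)
(4) = (m - 3)*(m^3 - 2*m^2) = m*(m - 3)*(m^2 - 2*m) = m*(m - 3)*(m - 2)*(m)
(5) = (s - 5)*(s^2 + 3*s) = (s - 5)*(s + 3)*(s)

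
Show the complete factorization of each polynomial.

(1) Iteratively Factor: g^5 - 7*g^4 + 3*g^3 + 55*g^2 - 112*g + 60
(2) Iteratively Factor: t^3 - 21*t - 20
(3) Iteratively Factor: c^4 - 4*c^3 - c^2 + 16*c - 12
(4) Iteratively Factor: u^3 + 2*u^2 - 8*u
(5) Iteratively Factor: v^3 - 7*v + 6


(1) = (g - 2)*(g^4 - 5*g^3 - 7*g^2 + 41*g - 30) = (g - 2)*(g - 1)*(g^3 - 4*g^2 - 11*g + 30) = (g - 2)^2*(g - 1)*(g^2 - 2*g - 15) = (g - 2)^2*(g - 1)*(g + 3)*(g - 5)
(2) = (t + 4)*(t^2 - 4*t - 5) = (t + 1)*(t + 4)*(t - 5)
(3) = (c - 3)*(c^3 - c^2 - 4*c + 4) = (c - 3)*(c - 2)*(c^2 + c - 2) = (c - 3)*(c - 2)*(c + 2)*(c - 1)
(4) = (u)*(u^2 + 2*u - 8) = u*(u + 4)*(u - 2)
(5) = (v - 1)*(v^2 + v - 6) = (v - 1)*(v + 3)*(v - 2)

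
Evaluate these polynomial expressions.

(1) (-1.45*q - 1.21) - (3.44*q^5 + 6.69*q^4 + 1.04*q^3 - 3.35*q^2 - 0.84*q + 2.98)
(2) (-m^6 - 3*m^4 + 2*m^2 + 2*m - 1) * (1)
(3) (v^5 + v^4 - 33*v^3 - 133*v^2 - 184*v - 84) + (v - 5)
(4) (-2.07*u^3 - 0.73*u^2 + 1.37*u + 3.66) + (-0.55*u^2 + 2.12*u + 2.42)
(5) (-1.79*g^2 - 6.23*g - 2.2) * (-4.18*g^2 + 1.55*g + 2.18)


(1) = -3.44*q^5 - 6.69*q^4 - 1.04*q^3 + 3.35*q^2 - 0.61*q - 4.19
(2) = -m^6 - 3*m^4 + 2*m^2 + 2*m - 1
(3) = v^5 + v^4 - 33*v^3 - 133*v^2 - 183*v - 89
(4) = -2.07*u^3 - 1.28*u^2 + 3.49*u + 6.08
(5) = 7.4822*g^4 + 23.2669*g^3 - 4.3627*g^2 - 16.9914*g - 4.796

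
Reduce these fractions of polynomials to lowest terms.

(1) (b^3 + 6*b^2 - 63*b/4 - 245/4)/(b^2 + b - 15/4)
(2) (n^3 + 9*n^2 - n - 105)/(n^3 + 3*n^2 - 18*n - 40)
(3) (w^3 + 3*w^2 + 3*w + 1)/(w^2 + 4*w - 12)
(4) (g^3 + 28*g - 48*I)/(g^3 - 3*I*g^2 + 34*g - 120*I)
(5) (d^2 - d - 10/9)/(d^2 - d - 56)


(1) = (2*b^2 + 7*b - 49)/(2*b - 3)
(2) = (n^2 + 4*n - 21)/(n^2 - 2*n - 8)
(3) = (w^3 + 3*w^2 + 3*w + 1)/(w^2 + 4*w - 12)
(4) = (g - 2*I)/(g - 5*I)
(5) = (9*d^2 - 9*d - 10)/(9*d^2 - 9*d - 504)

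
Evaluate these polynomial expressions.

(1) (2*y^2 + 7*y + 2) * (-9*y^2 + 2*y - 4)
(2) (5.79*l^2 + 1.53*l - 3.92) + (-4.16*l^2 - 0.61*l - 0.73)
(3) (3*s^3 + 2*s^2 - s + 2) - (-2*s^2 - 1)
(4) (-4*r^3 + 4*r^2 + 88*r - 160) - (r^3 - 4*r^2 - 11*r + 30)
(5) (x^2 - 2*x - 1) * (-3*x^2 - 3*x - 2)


(1) = -18*y^4 - 59*y^3 - 12*y^2 - 24*y - 8
(2) = 1.63*l^2 + 0.92*l - 4.65
(3) = 3*s^3 + 4*s^2 - s + 3
(4) = -5*r^3 + 8*r^2 + 99*r - 190
(5) = -3*x^4 + 3*x^3 + 7*x^2 + 7*x + 2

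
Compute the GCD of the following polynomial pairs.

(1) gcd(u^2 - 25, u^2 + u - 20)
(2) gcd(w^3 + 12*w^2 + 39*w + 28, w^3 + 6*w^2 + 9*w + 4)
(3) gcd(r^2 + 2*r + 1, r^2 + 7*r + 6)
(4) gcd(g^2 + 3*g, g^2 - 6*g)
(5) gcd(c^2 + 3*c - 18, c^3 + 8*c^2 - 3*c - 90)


(1) = u + 5
(2) = w^2 + 5*w + 4
(3) = r + 1
(4) = gcd(g*(g + 3), g*(g - 6)) = g
(5) = gcd((c - 3)*(c + 6), (c - 3)*(c + 5)*(c + 6)) = c^2 + 3*c - 18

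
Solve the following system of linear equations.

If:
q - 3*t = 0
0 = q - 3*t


Then:
q = 3*t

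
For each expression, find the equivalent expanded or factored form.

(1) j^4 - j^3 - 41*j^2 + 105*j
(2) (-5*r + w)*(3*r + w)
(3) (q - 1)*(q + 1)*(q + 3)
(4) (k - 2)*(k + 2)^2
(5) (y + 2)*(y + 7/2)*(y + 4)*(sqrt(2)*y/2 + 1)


(1) = j*(j - 5)*(j - 3)*(j + 7)
(2) = -15*r^2 - 2*r*w + w^2
(3) = q^3 + 3*q^2 - q - 3
(4) = k^3 + 2*k^2 - 4*k - 8
(5) = sqrt(2)*y^4/2 + y^3 + 19*sqrt(2)*y^3/4 + 19*y^2/2 + 29*sqrt(2)*y^2/2 + 14*sqrt(2)*y + 29*y + 28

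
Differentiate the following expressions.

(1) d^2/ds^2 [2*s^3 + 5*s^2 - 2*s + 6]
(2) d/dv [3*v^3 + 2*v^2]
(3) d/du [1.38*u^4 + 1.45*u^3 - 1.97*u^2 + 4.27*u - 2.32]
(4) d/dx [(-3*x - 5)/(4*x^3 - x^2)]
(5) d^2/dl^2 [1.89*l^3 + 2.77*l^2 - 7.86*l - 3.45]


(1) = 12*s + 10
(2) = v*(9*v + 4)
(3) = 5.52*u^3 + 4.35*u^2 - 3.94*u + 4.27
(4) = (24*x^2 + 57*x - 10)/(x^3*(16*x^2 - 8*x + 1))
(5) = 11.34*l + 5.54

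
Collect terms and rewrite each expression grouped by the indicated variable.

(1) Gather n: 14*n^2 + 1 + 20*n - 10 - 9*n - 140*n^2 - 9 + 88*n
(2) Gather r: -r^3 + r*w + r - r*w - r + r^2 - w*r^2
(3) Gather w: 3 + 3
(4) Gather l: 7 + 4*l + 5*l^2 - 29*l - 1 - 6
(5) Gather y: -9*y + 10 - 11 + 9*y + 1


(1) = -126*n^2 + 99*n - 18
(2) = -r^3 + r^2*(1 - w)
(3) = 6
(4) = 5*l^2 - 25*l
(5) = 0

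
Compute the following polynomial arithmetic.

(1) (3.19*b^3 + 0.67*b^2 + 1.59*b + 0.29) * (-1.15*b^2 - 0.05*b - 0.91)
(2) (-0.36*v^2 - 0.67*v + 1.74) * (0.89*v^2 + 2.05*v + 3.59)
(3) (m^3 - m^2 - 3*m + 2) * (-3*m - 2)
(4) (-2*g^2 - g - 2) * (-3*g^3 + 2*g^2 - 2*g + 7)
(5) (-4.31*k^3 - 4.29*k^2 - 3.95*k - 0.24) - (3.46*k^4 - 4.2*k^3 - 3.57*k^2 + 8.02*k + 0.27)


(1) = -3.6685*b^5 - 0.93*b^4 - 4.7649*b^3 - 1.0227*b^2 - 1.4614*b - 0.2639
(2) = -0.3204*v^4 - 1.3343*v^3 - 1.1173*v^2 + 1.1617*v + 6.2466
(3) = -3*m^4 + m^3 + 11*m^2 - 4
(4) = 6*g^5 - g^4 + 8*g^3 - 16*g^2 - 3*g - 14
(5) = -3.46*k^4 - 0.11*k^3 - 0.72*k^2 - 11.97*k - 0.51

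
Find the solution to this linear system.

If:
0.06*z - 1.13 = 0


Then:
z = 18.83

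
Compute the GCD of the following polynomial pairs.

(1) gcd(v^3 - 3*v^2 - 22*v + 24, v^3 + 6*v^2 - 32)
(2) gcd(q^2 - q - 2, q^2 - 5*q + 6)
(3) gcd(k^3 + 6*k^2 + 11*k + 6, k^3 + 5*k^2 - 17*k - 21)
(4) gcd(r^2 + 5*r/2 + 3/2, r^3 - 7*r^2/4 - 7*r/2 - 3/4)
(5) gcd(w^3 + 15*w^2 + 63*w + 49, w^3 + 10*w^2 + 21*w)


(1) = v + 4
(2) = gcd((q - 2)*(q + 1), (q - 3)*(q - 2)) = q - 2
(3) = gcd((k + 1)*(k + 2)*(k + 3), (k - 3)*(k + 1)*(k + 7)) = k + 1
(4) = r + 1
(5) = gcd((w + 1)*(w + 7)^2, w*(w + 3)*(w + 7)) = w + 7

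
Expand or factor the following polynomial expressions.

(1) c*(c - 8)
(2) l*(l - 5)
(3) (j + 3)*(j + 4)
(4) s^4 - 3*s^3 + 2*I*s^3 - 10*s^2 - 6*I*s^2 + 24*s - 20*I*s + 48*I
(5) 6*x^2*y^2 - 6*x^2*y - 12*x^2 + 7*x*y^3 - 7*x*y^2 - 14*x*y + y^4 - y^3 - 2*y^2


(1) = c^2 - 8*c
(2) = l^2 - 5*l
(3) = j^2 + 7*j + 12
(4) = (s - 4)*(s - 2)*(s + 3)*(s + 2*I)
(5) = (x + y)*(6*x + y)*(y - 2)*(y + 1)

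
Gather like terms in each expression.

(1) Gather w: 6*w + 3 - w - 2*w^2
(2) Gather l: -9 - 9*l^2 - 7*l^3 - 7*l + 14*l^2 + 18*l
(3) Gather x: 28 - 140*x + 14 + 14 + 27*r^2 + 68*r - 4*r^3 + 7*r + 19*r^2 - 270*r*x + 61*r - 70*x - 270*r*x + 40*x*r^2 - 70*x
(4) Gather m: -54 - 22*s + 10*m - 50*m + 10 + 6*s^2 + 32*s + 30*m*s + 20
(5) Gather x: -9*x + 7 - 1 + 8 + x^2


(1) = -2*w^2 + 5*w + 3
(2) = -7*l^3 + 5*l^2 + 11*l - 9
(3) = -4*r^3 + 46*r^2 + 136*r + x*(40*r^2 - 540*r - 280) + 56
(4) = m*(30*s - 40) + 6*s^2 + 10*s - 24
(5) = x^2 - 9*x + 14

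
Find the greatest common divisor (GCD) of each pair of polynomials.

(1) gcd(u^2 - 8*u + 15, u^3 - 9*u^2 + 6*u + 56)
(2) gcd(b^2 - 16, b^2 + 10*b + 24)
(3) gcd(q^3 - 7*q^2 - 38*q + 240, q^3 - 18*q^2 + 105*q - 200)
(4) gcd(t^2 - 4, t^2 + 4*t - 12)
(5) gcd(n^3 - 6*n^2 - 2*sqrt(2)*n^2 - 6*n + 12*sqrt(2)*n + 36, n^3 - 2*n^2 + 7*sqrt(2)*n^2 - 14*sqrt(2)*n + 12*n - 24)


(1) = gcd((u - 5)*(u - 3), (u - 7)*(u - 4)*(u + 2)) = 1
(2) = b + 4
(3) = q^2 - 13*q + 40
(4) = t - 2
(5) = n + sqrt(2)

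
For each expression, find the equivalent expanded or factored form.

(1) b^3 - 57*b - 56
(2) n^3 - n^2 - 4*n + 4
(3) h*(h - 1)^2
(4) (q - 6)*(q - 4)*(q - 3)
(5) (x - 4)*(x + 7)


(1) = (b - 8)*(b + 1)*(b + 7)
(2) = (n - 2)*(n - 1)*(n + 2)
(3) = h^3 - 2*h^2 + h
(4) = q^3 - 13*q^2 + 54*q - 72
(5) = x^2 + 3*x - 28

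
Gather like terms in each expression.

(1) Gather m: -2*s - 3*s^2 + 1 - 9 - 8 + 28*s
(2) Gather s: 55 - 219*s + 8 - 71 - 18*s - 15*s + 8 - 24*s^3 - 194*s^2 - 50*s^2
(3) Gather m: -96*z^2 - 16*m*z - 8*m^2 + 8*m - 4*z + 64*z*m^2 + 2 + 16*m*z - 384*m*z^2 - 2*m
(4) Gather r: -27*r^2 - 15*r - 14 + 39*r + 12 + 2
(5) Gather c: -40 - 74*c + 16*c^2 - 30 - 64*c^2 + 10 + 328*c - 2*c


(1) = -3*s^2 + 26*s - 16
(2) = -24*s^3 - 244*s^2 - 252*s
(3) = m^2*(64*z - 8) + m*(6 - 384*z^2) - 96*z^2 - 4*z + 2
(4) = -27*r^2 + 24*r
(5) = -48*c^2 + 252*c - 60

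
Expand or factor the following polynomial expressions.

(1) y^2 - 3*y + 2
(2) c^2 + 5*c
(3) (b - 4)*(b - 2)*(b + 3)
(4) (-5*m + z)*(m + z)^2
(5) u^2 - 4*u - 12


(1) = (y - 2)*(y - 1)
(2) = c*(c + 5)
(3) = b^3 - 3*b^2 - 10*b + 24
(4) = -5*m^3 - 9*m^2*z - 3*m*z^2 + z^3
(5) = (u - 6)*(u + 2)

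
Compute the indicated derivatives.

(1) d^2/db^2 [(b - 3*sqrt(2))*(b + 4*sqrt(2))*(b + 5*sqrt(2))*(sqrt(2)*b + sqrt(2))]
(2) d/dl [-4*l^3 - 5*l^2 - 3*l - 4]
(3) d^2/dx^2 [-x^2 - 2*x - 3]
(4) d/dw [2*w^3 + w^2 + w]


(1) = 12*sqrt(2)*b^2 + 6*sqrt(2)*b + 72*b - 28*sqrt(2) + 24
(2) = -12*l^2 - 10*l - 3
(3) = -2
(4) = 6*w^2 + 2*w + 1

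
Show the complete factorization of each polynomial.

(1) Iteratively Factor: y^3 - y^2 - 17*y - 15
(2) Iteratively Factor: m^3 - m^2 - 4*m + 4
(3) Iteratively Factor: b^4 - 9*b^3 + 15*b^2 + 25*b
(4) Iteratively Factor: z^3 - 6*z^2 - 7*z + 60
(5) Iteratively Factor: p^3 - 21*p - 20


(1) = (y + 1)*(y^2 - 2*y - 15) = (y + 1)*(y + 3)*(y - 5)
(2) = (m - 2)*(m^2 + m - 2) = (m - 2)*(m + 2)*(m - 1)
(3) = (b - 5)*(b^3 - 4*b^2 - 5*b) = (b - 5)^2*(b^2 + b) = (b - 5)^2*(b + 1)*(b)
(4) = (z + 3)*(z^2 - 9*z + 20) = (z - 4)*(z + 3)*(z - 5)
(5) = (p - 5)*(p^2 + 5*p + 4) = (p - 5)*(p + 1)*(p + 4)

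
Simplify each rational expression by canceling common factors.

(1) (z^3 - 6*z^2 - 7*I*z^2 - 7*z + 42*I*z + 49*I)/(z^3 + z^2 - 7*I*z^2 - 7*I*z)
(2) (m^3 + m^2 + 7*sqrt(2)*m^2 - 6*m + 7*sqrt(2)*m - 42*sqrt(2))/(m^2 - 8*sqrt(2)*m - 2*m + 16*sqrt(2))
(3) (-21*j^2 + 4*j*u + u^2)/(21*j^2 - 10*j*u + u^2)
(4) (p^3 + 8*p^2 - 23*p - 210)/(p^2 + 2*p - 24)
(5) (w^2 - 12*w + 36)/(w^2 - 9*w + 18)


(1) = (z - 7)/z
(2) = (m^2 + m*(3 + 7*sqrt(2)) + 21*sqrt(2))/(m - 8*sqrt(2))
(3) = (7*j + u)/(-7*j + u)
(4) = (p^2 + 2*p - 35)/(p - 4)
(5) = (w - 6)/(w - 3)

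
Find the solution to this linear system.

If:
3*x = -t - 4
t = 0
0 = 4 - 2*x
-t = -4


Then:
No Solution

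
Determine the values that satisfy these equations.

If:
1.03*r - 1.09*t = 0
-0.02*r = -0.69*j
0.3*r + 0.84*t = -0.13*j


Then:
j = 0.00
r = 0.00
t = 0.00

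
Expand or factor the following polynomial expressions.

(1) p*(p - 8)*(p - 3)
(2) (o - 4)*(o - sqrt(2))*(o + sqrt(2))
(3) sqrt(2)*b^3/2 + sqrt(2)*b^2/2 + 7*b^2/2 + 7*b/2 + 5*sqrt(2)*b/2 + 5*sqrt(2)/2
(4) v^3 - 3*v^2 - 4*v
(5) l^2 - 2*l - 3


(1) = p^3 - 11*p^2 + 24*p
(2) = o^3 - 4*o^2 - 2*o + 8
(3) = (b + 1)*(b + 5*sqrt(2)/2)*(sqrt(2)*b/2 + 1)
(4) = v*(v - 4)*(v + 1)
(5) = (l - 3)*(l + 1)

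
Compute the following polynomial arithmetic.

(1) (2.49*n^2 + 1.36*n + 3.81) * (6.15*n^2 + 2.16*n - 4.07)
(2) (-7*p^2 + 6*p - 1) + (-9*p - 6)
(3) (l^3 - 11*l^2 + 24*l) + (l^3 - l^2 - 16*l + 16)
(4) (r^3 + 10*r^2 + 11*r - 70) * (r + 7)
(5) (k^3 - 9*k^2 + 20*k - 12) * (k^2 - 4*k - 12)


(1) = 15.3135*n^4 + 13.7424*n^3 + 16.2348*n^2 + 2.6944*n - 15.5067
(2) = -7*p^2 - 3*p - 7
(3) = 2*l^3 - 12*l^2 + 8*l + 16
(4) = r^4 + 17*r^3 + 81*r^2 + 7*r - 490
(5) = k^5 - 13*k^4 + 44*k^3 + 16*k^2 - 192*k + 144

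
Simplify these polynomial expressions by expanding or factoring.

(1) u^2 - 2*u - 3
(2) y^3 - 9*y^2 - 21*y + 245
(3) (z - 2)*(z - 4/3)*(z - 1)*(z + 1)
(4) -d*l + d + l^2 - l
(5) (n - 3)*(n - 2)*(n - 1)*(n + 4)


(1) = (u - 3)*(u + 1)
(2) = (y - 7)^2*(y + 5)
(3) = z^4 - 10*z^3/3 + 5*z^2/3 + 10*z/3 - 8/3
(4) = (-d + l)*(l - 1)
(5) = n^4 - 2*n^3 - 13*n^2 + 38*n - 24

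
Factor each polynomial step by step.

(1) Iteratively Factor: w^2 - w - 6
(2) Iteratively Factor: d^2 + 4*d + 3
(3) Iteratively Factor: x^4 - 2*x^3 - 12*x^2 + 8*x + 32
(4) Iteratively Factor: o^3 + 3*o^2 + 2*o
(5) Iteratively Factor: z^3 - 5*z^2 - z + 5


(1) = (w - 3)*(w + 2)
(2) = (d + 1)*(d + 3)
(3) = (x - 4)*(x^3 + 2*x^2 - 4*x - 8) = (x - 4)*(x - 2)*(x^2 + 4*x + 4) = (x - 4)*(x - 2)*(x + 2)*(x + 2)
(4) = (o + 1)*(o^2 + 2*o) = o*(o + 1)*(o + 2)
(5) = (z - 5)*(z^2 - 1) = (z - 5)*(z - 1)*(z + 1)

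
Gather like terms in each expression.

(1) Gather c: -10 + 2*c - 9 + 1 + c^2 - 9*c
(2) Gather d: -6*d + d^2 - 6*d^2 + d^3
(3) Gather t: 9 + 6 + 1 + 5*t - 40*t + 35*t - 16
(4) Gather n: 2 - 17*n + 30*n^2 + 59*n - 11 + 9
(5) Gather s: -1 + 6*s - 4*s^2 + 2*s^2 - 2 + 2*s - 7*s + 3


(1) = c^2 - 7*c - 18
(2) = d^3 - 5*d^2 - 6*d
(3) = 0
(4) = 30*n^2 + 42*n
(5) = -2*s^2 + s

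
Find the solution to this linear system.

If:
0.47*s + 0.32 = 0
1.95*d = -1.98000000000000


Then:
d = -1.02
s = -0.68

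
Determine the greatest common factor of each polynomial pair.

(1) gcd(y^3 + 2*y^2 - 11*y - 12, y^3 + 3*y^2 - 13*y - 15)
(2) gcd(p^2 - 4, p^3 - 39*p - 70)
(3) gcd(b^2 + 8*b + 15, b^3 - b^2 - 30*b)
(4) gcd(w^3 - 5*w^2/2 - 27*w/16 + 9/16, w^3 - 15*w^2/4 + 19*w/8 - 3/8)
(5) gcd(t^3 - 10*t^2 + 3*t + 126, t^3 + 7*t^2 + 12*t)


(1) = y^2 - 2*y - 3
(2) = gcd((p - 2)*(p + 2), (p - 7)*(p + 2)*(p + 5)) = p + 2
(3) = gcd((b + 3)*(b + 5), b*(b - 6)*(b + 5)) = b + 5
(4) = gcd((w - 3)*(w - 1/4)*(w + 3/4), (w - 3)*(w - 1/2)*(w - 1/4)) = w^2 - 13*w/4 + 3/4
(5) = gcd((t - 7)*(t - 6)*(t + 3), t*(t + 3)*(t + 4)) = t + 3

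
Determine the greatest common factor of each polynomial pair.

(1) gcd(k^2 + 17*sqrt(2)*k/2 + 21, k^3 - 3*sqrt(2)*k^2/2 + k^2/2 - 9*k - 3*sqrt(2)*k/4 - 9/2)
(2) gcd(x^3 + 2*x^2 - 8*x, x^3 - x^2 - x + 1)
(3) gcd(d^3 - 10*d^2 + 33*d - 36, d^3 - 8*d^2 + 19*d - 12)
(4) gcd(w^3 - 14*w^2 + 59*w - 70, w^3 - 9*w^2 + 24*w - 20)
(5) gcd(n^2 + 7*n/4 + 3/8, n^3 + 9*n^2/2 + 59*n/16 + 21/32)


(1) = gcd((k + 3*sqrt(2)/2)*(k + 7*sqrt(2)), (k + 1/2)*(k - 3*sqrt(2))*(k + 3*sqrt(2)/2)) = k + 3*sqrt(2)/2
(2) = gcd(x*(x - 2)*(x + 4), (x - 1)^2*(x + 1)) = 1
(3) = d^2 - 7*d + 12
(4) = w^2 - 7*w + 10
(5) = n + 1/4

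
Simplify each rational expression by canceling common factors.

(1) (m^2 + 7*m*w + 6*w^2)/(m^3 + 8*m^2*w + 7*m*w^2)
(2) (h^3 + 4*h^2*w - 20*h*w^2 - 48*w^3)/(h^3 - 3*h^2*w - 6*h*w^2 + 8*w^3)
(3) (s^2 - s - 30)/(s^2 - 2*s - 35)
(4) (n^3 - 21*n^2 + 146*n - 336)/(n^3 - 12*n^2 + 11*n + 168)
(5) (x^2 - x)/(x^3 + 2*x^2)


(1) = (m + 6*w)/(m^2 + 7*m*w)
(2) = (-h - 6*w)/(-h + w)
(3) = (s - 6)/(s - 7)
(4) = (n - 6)/(n + 3)
(5) = (x - 1)/(x^2 + 2*x)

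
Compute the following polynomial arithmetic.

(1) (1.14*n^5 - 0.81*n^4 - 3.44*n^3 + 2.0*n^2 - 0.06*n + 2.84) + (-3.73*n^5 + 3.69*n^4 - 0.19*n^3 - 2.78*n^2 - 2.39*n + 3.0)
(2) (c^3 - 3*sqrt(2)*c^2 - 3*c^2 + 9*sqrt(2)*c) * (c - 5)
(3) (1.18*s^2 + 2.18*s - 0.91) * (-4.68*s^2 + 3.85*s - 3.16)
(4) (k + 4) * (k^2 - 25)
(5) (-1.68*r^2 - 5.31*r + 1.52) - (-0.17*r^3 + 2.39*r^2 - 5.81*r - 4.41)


(1) = -2.59*n^5 + 2.88*n^4 - 3.63*n^3 - 0.78*n^2 - 2.45*n + 5.84
(2) = c^4 - 8*c^3 - 3*sqrt(2)*c^3 + 15*c^2 + 24*sqrt(2)*c^2 - 45*sqrt(2)*c
(3) = -5.5224*s^4 - 5.6594*s^3 + 8.923*s^2 - 10.3923*s + 2.8756
(4) = k^3 + 4*k^2 - 25*k - 100
(5) = 0.17*r^3 - 4.07*r^2 + 0.5*r + 5.93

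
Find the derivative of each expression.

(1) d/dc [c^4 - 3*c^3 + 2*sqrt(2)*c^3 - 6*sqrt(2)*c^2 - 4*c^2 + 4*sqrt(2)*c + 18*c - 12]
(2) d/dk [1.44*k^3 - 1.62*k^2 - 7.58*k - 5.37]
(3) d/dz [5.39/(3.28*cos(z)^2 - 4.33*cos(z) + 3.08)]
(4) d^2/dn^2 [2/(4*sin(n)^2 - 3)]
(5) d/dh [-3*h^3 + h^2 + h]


(1) = 4*c^3 - 9*c^2 + 6*sqrt(2)*c^2 - 12*sqrt(2)*c - 8*c + 4*sqrt(2) + 18
(2) = 4.32*k^2 - 3.24*k - 7.58
(3) = (35.3584*cos(z) - 23.3387)*sin(z)/(3.28*cos(z)^2 - 4.33*cos(z) + 3.08)^2
(4) = 16*(-8*sin(n)^4 + 6*sin(n)^2 + 3)/(4*sin(n)^2 - 3)^3
(5) = -9*h^2 + 2*h + 1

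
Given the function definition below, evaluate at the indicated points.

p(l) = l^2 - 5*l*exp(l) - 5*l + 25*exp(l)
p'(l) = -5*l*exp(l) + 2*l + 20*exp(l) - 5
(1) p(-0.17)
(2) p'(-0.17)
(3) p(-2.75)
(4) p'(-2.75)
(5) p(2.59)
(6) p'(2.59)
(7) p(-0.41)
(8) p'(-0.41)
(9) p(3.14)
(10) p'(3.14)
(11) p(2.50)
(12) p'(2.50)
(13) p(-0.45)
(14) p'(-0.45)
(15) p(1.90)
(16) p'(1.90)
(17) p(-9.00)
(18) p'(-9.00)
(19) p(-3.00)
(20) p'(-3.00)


(1) = 22.69
(2) = 12.25
(3) = 23.79
(4) = -8.34
(5) = 154.38
(6) = 94.15
(7) = 20.17
(8) = 8.81
(9) = 209.03
(10) = 100.63
(11) = 146.03
(12) = 91.37
(13) = 19.83
(14) = 8.29
(15) = 97.74
(16) = 69.00
(17) = 126.01
(18) = -22.99
(19) = 25.99
(20) = -9.26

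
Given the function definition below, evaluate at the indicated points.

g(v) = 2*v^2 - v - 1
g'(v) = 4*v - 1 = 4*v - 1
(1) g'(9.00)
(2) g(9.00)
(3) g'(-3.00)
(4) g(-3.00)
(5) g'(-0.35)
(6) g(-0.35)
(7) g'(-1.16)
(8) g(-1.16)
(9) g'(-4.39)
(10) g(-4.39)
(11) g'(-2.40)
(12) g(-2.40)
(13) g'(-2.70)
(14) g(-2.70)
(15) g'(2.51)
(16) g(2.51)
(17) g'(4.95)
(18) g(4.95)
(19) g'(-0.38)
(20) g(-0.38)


(1) = 35.00
(2) = 152.00
(3) = -13.00
(4) = 20.00
(5) = -2.40
(6) = -0.41
(7) = -5.64
(8) = 2.85
(9) = -18.56
(10) = 41.93
(11) = -10.60
(12) = 12.92
(13) = -11.80
(14) = 16.28
(15) = 9.04
(16) = 9.09
(17) = 18.80
(18) = 43.05
(19) = -2.52
(20) = -0.33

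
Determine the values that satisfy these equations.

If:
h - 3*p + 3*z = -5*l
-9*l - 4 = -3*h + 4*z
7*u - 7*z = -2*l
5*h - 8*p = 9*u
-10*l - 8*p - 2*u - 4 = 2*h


Then:
h = 7114/14161
l = -866/2023
p = -2918/14161
u = 6546/14161
z = 4814/14161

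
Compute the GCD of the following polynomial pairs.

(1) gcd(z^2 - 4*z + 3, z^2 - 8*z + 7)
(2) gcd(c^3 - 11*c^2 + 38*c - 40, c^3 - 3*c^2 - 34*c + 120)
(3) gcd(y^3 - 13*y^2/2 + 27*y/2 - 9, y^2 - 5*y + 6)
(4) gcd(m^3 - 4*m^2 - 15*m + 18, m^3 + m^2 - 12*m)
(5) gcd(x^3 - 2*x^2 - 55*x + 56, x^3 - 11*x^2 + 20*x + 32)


(1) = gcd((z - 3)*(z - 1), (z - 7)*(z - 1)) = z - 1
(2) = gcd((c - 5)*(c - 4)*(c - 2), (c - 5)*(c - 4)*(c + 6)) = c^2 - 9*c + 20
(3) = y^2 - 5*y + 6
(4) = gcd((m - 6)*(m - 1)*(m + 3), m*(m - 3)*(m + 4)) = 1
(5) = gcd((x - 8)*(x - 1)*(x + 7), (x - 8)*(x - 4)*(x + 1)) = x - 8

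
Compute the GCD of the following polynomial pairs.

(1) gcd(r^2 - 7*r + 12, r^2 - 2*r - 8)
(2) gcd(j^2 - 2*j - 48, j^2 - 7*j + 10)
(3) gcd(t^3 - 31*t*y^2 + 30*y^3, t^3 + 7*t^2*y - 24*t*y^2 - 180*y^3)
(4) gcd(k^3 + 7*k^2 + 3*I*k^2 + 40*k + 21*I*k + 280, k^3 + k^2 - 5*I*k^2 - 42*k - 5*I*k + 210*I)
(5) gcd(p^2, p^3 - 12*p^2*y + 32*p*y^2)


(1) = gcd((r - 4)*(r - 3), (r - 4)*(r + 2)) = r - 4
(2) = 1
(3) = gcd((t - 5*y)*(t - y)*(t + 6*y), (t - 5*y)*(t + 6*y)^2) = -t^2 - t*y + 30*y^2
(4) = gcd((k + 7)*(k - 5*I)*(k + 8*I), (k - 6)*(k + 7)*(k - 5*I)) = k^2 + k*(7 - 5*I) - 35*I
(5) = p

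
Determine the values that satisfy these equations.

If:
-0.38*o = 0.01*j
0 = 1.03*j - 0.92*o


Then:
j = 0.00
o = 0.00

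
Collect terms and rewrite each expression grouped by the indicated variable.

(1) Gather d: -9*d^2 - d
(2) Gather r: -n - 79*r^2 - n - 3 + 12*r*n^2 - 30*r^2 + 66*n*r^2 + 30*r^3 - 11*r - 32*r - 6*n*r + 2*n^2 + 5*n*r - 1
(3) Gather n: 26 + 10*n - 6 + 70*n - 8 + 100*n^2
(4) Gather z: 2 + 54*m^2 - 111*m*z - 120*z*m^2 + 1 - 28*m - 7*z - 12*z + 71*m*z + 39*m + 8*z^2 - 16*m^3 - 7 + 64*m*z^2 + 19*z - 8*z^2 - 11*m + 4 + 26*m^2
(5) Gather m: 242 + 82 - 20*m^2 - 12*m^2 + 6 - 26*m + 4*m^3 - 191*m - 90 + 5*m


(1) = -9*d^2 - d
(2) = 2*n^2 - 2*n + 30*r^3 + r^2*(66*n - 109) + r*(12*n^2 - n - 43) - 4
(3) = 100*n^2 + 80*n + 12
(4) = -16*m^3 + 80*m^2 + 64*m*z^2 + z*(-120*m^2 - 40*m)
(5) = 4*m^3 - 32*m^2 - 212*m + 240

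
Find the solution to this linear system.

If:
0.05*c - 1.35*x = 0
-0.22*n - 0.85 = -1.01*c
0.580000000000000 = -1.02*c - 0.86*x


Then:
c = -0.55
n = -6.40
x = -0.02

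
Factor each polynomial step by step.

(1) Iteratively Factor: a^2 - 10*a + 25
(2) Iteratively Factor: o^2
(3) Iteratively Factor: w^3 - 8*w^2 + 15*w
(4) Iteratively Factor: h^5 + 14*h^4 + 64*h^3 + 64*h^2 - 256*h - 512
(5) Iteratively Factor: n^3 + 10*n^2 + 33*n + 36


(1) = (a - 5)*(a - 5)
(2) = (o)*(o)
(3) = (w - 3)*(w^2 - 5*w) = (w - 5)*(w - 3)*(w)
(4) = (h - 2)*(h^4 + 16*h^3 + 96*h^2 + 256*h + 256) = (h - 2)*(h + 4)*(h^3 + 12*h^2 + 48*h + 64) = (h - 2)*(h + 4)^2*(h^2 + 8*h + 16) = (h - 2)*(h + 4)^3*(h + 4)
(5) = (n + 3)*(n^2 + 7*n + 12) = (n + 3)*(n + 4)*(n + 3)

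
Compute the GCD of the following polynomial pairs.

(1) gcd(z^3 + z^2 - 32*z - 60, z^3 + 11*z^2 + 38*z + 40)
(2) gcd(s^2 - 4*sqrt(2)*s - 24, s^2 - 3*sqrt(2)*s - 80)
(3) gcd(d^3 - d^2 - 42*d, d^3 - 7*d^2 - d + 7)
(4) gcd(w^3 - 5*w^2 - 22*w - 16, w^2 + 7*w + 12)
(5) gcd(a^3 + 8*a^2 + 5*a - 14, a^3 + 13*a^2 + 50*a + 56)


(1) = z^2 + 7*z + 10
(2) = gcd((s - 6*sqrt(2))*(s + 2*sqrt(2)), (s - 8*sqrt(2))*(s + 5*sqrt(2))) = 1
(3) = d - 7
(4) = gcd((w - 8)*(w + 1)*(w + 2), (w + 3)*(w + 4)) = 1
(5) = gcd((a - 1)*(a + 2)*(a + 7), (a + 2)*(a + 4)*(a + 7)) = a^2 + 9*a + 14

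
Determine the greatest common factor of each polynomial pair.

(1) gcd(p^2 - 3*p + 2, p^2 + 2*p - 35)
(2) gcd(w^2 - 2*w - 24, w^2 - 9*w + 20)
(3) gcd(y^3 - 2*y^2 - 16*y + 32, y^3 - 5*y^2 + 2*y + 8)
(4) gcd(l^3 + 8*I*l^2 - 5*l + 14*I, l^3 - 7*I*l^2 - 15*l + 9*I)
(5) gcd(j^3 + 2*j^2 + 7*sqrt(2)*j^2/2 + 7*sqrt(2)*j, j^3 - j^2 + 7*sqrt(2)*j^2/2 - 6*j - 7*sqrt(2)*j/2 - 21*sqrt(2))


(1) = 1
(2) = gcd((w - 6)*(w + 4), (w - 5)*(w - 4)) = 1
(3) = gcd((y - 4)*(y - 2)*(y + 4), (y - 4)*(y - 2)*(y + 1)) = y^2 - 6*y + 8
(4) = gcd((l - I)*(l + 2*I)*(l + 7*I), (l - 3*I)^2*(l - I)) = l - I
(5) = gcd(j*(j + 2)*(j + 7*sqrt(2)/2), (j - 3)*(j + 2)*(j + 7*sqrt(2)/2)) = j^2 + j*(2 + 7*sqrt(2)/2) + 7*sqrt(2)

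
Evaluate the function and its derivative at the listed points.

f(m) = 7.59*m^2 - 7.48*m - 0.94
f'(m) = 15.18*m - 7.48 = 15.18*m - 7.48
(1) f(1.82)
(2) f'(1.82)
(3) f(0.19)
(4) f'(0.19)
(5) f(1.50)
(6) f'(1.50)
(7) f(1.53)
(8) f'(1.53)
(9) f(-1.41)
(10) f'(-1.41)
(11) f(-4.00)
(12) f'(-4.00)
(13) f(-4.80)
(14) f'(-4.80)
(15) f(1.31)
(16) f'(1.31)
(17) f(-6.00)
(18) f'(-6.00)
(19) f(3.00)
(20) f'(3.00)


(1) = 10.59
(2) = 20.15
(3) = -2.09
(4) = -4.60
(5) = 4.92
(6) = 15.29
(7) = 5.38
(8) = 15.75
(9) = 24.70
(10) = -28.88
(11) = 150.42
(12) = -68.20
(13) = 209.84
(14) = -80.34
(15) = 2.29
(16) = 12.41
(17) = 317.18
(18) = -98.56
(19) = 44.93
(20) = 38.06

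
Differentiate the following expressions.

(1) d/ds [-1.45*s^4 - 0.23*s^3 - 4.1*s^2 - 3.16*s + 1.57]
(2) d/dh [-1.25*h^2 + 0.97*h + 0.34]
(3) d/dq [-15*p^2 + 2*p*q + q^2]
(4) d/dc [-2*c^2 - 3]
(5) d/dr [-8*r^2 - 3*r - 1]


(1) = -5.8*s^3 - 0.69*s^2 - 8.2*s - 3.16
(2) = 0.97 - 2.5*h
(3) = 2*p + 2*q
(4) = -4*c
(5) = -16*r - 3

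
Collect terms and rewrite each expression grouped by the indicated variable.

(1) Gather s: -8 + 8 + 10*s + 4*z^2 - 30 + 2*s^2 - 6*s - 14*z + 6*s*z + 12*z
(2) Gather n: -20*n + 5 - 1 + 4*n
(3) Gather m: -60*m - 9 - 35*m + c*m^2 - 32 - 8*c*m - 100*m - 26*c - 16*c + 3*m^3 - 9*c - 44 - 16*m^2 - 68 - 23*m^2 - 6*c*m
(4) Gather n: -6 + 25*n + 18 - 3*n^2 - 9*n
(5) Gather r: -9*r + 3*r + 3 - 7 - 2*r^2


(1) = 2*s^2 + s*(6*z + 4) + 4*z^2 - 2*z - 30
(2) = 4 - 16*n
(3) = -51*c + 3*m^3 + m^2*(c - 39) + m*(-14*c - 195) - 153
(4) = -3*n^2 + 16*n + 12
(5) = -2*r^2 - 6*r - 4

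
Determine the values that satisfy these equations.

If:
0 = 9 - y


Then:
y = 9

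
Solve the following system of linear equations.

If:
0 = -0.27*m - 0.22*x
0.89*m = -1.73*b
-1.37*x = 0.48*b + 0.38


Then:
b = -0.10
m = 0.20
x = -0.24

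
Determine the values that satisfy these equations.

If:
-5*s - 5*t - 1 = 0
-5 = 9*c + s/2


Then:
c = t/18 - 49/90
s = -t - 1/5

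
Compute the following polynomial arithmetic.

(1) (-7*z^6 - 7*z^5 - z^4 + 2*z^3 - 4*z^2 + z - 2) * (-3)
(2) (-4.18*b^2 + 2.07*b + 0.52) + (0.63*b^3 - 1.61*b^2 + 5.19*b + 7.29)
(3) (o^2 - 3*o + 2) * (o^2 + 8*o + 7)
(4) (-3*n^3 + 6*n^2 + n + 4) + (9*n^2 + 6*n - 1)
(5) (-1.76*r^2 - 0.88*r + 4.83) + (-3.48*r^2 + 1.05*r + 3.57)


(1) = 21*z^6 + 21*z^5 + 3*z^4 - 6*z^3 + 12*z^2 - 3*z + 6
(2) = 0.63*b^3 - 5.79*b^2 + 7.26*b + 7.81
(3) = o^4 + 5*o^3 - 15*o^2 - 5*o + 14
(4) = -3*n^3 + 15*n^2 + 7*n + 3
(5) = -5.24*r^2 + 0.17*r + 8.4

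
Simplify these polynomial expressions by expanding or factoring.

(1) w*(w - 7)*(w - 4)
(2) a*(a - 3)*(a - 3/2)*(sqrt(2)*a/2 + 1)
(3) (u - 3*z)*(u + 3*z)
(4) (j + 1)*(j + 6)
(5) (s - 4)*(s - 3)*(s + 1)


(1) = w^3 - 11*w^2 + 28*w
(2) = sqrt(2)*a^4/2 - 9*sqrt(2)*a^3/4 + a^3 - 9*a^2/2 + 9*sqrt(2)*a^2/4 + 9*a/2
(3) = u^2 - 9*z^2
(4) = j^2 + 7*j + 6
(5) = s^3 - 6*s^2 + 5*s + 12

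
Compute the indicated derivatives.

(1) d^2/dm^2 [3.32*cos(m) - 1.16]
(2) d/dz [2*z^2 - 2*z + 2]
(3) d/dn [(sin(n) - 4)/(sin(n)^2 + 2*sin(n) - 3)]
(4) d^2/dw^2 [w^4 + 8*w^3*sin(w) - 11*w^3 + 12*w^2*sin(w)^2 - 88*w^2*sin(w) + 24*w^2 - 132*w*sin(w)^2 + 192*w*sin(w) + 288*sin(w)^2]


(1) = -3.32*cos(m)
(2) = 4*z - 2
(3) = (8*sin(n) + cos(n)^2 + 4)*cos(n)/(sin(n)^2 + 2*sin(n) - 3)^2
(4) = -8*w^3*sin(w) + 88*w^2*sin(w) + 48*w^2*cos(w) + 24*w^2*cos(2*w) + 12*w^2 - 144*w*sin(w) + 48*w*sin(2*w) - 352*w*cos(w) - 264*w*cos(2*w) - 66*w - 176*sin(w) - 264*sin(2*w) + 384*cos(w) + 564*cos(2*w) + 60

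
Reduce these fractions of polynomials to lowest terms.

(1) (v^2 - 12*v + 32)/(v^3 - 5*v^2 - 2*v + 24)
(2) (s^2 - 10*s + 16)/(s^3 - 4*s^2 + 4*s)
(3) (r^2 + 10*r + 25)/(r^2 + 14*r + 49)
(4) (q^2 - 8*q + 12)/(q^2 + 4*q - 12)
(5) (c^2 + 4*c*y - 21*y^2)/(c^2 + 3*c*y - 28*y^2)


(1) = (v - 8)/(v^2 - v - 6)
(2) = (s - 8)/(s^2 - 2*s)
(3) = (r^2 + 10*r + 25)/(r^2 + 14*r + 49)
(4) = (q - 6)/(q + 6)
(5) = (-c + 3*y)/(-c + 4*y)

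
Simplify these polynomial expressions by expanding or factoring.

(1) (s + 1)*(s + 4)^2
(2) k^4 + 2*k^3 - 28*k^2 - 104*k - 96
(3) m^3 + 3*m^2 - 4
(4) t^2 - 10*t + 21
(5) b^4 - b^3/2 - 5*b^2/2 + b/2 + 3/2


(1) = s^3 + 9*s^2 + 24*s + 16
(2) = (k - 6)*(k + 2)^2*(k + 4)
(3) = (m - 1)*(m + 2)^2
(4) = (t - 7)*(t - 3)
(5) = (b - 3/2)*(b - 1)*(b + 1)^2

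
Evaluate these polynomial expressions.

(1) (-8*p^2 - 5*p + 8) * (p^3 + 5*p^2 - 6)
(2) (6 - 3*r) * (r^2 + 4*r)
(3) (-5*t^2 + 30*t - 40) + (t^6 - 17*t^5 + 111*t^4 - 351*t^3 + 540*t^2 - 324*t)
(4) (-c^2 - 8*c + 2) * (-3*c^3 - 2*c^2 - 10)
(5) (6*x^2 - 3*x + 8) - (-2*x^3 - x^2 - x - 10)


(1) = -8*p^5 - 45*p^4 - 17*p^3 + 88*p^2 + 30*p - 48
(2) = -3*r^3 - 6*r^2 + 24*r
(3) = t^6 - 17*t^5 + 111*t^4 - 351*t^3 + 535*t^2 - 294*t - 40
(4) = 3*c^5 + 26*c^4 + 10*c^3 + 6*c^2 + 80*c - 20
(5) = 2*x^3 + 7*x^2 - 2*x + 18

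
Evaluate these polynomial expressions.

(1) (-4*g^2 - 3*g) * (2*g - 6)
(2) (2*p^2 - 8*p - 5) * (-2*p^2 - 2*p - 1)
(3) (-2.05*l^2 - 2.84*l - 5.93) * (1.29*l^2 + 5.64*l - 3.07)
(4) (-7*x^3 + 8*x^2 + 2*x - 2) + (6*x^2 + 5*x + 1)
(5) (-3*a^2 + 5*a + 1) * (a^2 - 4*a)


(1) = -8*g^3 + 18*g^2 + 18*g
(2) = -4*p^4 + 12*p^3 + 24*p^2 + 18*p + 5
(3) = -2.6445*l^4 - 15.2256*l^3 - 17.3738*l^2 - 24.7264*l + 18.2051
(4) = -7*x^3 + 14*x^2 + 7*x - 1
(5) = -3*a^4 + 17*a^3 - 19*a^2 - 4*a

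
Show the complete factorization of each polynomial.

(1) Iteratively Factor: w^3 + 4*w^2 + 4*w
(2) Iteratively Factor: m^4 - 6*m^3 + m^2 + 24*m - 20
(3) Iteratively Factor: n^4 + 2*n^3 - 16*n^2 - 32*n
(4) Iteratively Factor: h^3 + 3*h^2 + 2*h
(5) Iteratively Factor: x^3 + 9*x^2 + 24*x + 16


(1) = (w)*(w^2 + 4*w + 4) = w*(w + 2)*(w + 2)
(2) = (m + 2)*(m^3 - 8*m^2 + 17*m - 10) = (m - 1)*(m + 2)*(m^2 - 7*m + 10) = (m - 2)*(m - 1)*(m + 2)*(m - 5)
(3) = (n)*(n^3 + 2*n^2 - 16*n - 32) = n*(n + 2)*(n^2 - 16) = n*(n - 4)*(n + 2)*(n + 4)
(4) = (h + 1)*(h^2 + 2*h) = h*(h + 1)*(h + 2)
(5) = (x + 4)*(x^2 + 5*x + 4) = (x + 4)^2*(x + 1)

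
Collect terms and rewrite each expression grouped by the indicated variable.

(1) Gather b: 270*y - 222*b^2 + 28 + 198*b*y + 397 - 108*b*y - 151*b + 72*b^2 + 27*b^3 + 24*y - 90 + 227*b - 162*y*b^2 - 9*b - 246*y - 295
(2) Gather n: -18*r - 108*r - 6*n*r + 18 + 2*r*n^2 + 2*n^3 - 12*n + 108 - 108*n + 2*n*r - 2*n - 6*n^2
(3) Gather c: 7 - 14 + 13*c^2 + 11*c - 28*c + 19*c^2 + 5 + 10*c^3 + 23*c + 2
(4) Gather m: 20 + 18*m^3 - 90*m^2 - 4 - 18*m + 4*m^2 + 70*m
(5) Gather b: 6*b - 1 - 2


(1) = 27*b^3 + b^2*(-162*y - 150) + b*(90*y + 67) + 48*y + 40
(2) = 2*n^3 + n^2*(2*r - 6) + n*(-4*r - 122) - 126*r + 126
(3) = 10*c^3 + 32*c^2 + 6*c
(4) = 18*m^3 - 86*m^2 + 52*m + 16
(5) = 6*b - 3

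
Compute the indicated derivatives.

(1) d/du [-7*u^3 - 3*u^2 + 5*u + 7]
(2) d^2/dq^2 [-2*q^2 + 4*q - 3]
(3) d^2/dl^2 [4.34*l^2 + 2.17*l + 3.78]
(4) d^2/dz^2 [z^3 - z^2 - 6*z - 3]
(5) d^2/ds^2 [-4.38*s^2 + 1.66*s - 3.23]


(1) = -21*u^2 - 6*u + 5
(2) = -4
(3) = 8.68000000000000
(4) = 6*z - 2
(5) = -8.76000000000000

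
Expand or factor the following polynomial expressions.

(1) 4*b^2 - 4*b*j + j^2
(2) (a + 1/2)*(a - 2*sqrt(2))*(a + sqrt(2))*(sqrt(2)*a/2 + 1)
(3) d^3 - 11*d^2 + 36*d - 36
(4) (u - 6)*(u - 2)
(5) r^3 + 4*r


(1) = (-2*b + j)^2
(2) = sqrt(2)*a^4/2 + sqrt(2)*a^3/4 - 3*sqrt(2)*a^2 - 4*a - 3*sqrt(2)*a/2 - 2
(3) = (d - 6)*(d - 3)*(d - 2)
(4) = u^2 - 8*u + 12
(5) = r*(r - 2*I)*(r + 2*I)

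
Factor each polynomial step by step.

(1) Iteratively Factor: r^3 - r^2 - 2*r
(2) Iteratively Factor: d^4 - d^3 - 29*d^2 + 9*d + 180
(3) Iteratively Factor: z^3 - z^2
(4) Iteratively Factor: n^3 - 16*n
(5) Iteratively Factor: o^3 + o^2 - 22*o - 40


(1) = (r + 1)*(r^2 - 2*r) = r*(r + 1)*(r - 2)
(2) = (d - 3)*(d^3 + 2*d^2 - 23*d - 60) = (d - 3)*(d + 4)*(d^2 - 2*d - 15) = (d - 3)*(d + 3)*(d + 4)*(d - 5)
(3) = (z)*(z^2 - z) = z^2*(z - 1)
(4) = (n - 4)*(n^2 + 4*n) = (n - 4)*(n + 4)*(n)
(5) = (o + 4)*(o^2 - 3*o - 10) = (o - 5)*(o + 4)*(o + 2)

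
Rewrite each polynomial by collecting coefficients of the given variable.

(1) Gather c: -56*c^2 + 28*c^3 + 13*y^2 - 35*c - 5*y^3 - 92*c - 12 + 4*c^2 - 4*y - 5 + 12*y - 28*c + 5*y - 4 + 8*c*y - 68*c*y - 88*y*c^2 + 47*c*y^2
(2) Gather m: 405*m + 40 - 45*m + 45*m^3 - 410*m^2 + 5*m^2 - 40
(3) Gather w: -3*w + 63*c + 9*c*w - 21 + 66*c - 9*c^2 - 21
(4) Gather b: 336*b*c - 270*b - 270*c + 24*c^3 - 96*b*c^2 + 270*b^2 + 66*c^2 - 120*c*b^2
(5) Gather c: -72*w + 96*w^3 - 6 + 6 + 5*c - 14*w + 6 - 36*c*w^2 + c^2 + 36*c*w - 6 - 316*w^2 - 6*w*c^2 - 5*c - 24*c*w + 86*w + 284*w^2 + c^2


(1) = 28*c^3 + c^2*(-88*y - 52) + c*(47*y^2 - 60*y - 155) - 5*y^3 + 13*y^2 + 13*y - 21
(2) = 45*m^3 - 405*m^2 + 360*m
(3) = -9*c^2 + 129*c + w*(9*c - 3) - 42
(4) = b^2*(270 - 120*c) + b*(-96*c^2 + 336*c - 270) + 24*c^3 + 66*c^2 - 270*c
(5) = c^2*(2 - 6*w) + c*(-36*w^2 + 12*w) + 96*w^3 - 32*w^2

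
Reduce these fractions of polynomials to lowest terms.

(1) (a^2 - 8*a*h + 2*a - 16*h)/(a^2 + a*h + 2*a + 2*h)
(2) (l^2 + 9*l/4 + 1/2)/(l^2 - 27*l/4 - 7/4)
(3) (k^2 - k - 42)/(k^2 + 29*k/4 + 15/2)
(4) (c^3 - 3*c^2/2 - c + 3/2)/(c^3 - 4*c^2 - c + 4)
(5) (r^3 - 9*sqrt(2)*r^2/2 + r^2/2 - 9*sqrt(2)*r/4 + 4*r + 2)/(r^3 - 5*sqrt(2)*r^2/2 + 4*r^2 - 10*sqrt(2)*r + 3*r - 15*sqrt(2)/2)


(1) = (a - 8*h)/(a + h)
(2) = (l + 2)/(l - 7)
(3) = (4*k - 28)/(4*k + 5)
(4) = (2*c - 3)/(2*c - 8)
(5) = (8*r^3 + r^2*(4 - 36*sqrt(2)) + r*(32 - 18*sqrt(2)) + 16)/(8*r^3 + r^2*(32 - 20*sqrt(2)) + r*(24 - 80*sqrt(2)) - 60*sqrt(2))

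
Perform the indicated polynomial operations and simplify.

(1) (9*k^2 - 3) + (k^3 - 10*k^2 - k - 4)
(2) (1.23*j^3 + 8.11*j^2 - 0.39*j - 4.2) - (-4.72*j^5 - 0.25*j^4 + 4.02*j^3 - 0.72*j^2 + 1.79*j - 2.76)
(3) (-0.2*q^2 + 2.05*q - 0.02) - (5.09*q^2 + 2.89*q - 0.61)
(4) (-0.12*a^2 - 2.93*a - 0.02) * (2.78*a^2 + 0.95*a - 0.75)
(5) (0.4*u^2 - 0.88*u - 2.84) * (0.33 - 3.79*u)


(1) = k^3 - k^2 - k - 7
(2) = 4.72*j^5 + 0.25*j^4 - 2.79*j^3 + 8.83*j^2 - 2.18*j - 1.44
(3) = -5.29*q^2 - 0.84*q + 0.59
(4) = -0.3336*a^4 - 8.2594*a^3 - 2.7491*a^2 + 2.1785*a + 0.015
(5) = -1.516*u^3 + 3.4672*u^2 + 10.4732*u - 0.9372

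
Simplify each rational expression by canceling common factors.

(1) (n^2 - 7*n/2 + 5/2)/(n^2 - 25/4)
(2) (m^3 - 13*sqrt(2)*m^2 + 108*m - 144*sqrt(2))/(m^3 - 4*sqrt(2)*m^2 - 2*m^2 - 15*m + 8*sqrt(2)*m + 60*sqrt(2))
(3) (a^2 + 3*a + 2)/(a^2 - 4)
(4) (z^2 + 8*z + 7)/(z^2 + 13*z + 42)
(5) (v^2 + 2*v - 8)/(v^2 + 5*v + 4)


(1) = (2*n - 2)/(2*n + 5)
(2) = (m^2 - 9*sqrt(2)*m + 36)/(m^2 - 2*m - 15)
(3) = (a + 1)/(a - 2)
(4) = (z + 1)/(z + 6)
(5) = (v - 2)/(v + 1)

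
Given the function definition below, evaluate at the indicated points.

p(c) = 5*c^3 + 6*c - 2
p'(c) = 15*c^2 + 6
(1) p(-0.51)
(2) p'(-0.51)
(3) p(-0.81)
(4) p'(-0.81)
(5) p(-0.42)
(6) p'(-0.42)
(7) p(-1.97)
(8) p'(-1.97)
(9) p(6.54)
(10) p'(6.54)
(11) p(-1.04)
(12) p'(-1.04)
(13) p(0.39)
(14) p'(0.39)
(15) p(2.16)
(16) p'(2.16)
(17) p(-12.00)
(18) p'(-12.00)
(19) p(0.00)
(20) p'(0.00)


(1) = -5.72
(2) = 9.90
(3) = -9.52
(4) = 15.84
(5) = -4.89
(6) = 8.65
(7) = -52.05
(8) = 64.21
(9) = 1435.87
(10) = 647.57
(11) = -13.86
(12) = 22.22
(13) = 0.64
(14) = 8.28
(15) = 61.35
(16) = 75.98
(17) = -8714.00
(18) = 2166.00
(19) = -2.00
(20) = 6.00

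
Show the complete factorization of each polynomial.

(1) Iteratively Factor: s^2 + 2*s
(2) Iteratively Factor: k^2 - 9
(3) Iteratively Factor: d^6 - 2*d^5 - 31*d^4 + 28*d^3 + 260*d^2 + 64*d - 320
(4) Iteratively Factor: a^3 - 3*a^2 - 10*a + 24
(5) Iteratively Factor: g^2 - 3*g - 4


(1) = (s)*(s + 2)
(2) = (k - 3)*(k + 3)
(3) = (d + 4)*(d^5 - 6*d^4 - 7*d^3 + 56*d^2 + 36*d - 80) = (d + 2)*(d + 4)*(d^4 - 8*d^3 + 9*d^2 + 38*d - 40) = (d - 5)*(d + 2)*(d + 4)*(d^3 - 3*d^2 - 6*d + 8) = (d - 5)*(d - 4)*(d + 2)*(d + 4)*(d^2 + d - 2) = (d - 5)*(d - 4)*(d - 1)*(d + 2)*(d + 4)*(d + 2)
(4) = (a + 3)*(a^2 - 6*a + 8) = (a - 4)*(a + 3)*(a - 2)
(5) = (g + 1)*(g - 4)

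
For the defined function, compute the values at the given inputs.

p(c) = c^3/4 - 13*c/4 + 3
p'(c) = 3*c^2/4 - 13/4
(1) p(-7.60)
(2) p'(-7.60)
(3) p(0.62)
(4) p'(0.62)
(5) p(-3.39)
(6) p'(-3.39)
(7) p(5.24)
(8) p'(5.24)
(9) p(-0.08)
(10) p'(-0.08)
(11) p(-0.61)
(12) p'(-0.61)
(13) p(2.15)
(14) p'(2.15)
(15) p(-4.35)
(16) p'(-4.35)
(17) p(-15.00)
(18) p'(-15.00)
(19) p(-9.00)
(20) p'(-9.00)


(1) = -82.04
(2) = 40.07
(3) = 1.04
(4) = -2.96
(5) = 4.28
(6) = 5.37
(7) = 21.94
(8) = 17.34
(9) = 3.26
(10) = -3.25
(11) = 4.93
(12) = -2.97
(13) = -1.50
(14) = 0.22
(15) = -3.44
(16) = 10.94
(17) = -792.00
(18) = 165.50
(19) = -150.00
(20) = 57.50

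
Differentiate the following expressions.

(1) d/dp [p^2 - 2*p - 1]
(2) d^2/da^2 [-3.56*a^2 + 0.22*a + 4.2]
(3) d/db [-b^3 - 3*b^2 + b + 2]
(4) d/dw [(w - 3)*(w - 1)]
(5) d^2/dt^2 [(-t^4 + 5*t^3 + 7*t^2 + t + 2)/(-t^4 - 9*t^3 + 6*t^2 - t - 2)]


(1) = 2*p - 2
(2) = -7.12000000000000
(3) = -3*b^2 - 6*b + 1
(4) = 2*w - 4
(5) = 2*(-14*t^9 - 3*t^8 - 291*t^7 - 929*t^6 - 270*t^5 + 165*t^4 + 1644*t^3 - 396*t^2 + 48*t - 52)/(t^12 + 27*t^11 + 225*t^10 + 408*t^9 - 1290*t^8 + 1287*t^7 - 123*t^6 - 501*t^5 + 318*t^4 + 37*t^3 - 66*t^2 + 12*t + 8)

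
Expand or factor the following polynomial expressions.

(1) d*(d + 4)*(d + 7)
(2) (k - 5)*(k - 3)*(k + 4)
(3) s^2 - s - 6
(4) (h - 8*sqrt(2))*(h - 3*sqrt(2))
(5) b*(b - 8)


(1) = d^3 + 11*d^2 + 28*d
(2) = k^3 - 4*k^2 - 17*k + 60
(3) = (s - 3)*(s + 2)
(4) = h^2 - 11*sqrt(2)*h + 48
(5) = b^2 - 8*b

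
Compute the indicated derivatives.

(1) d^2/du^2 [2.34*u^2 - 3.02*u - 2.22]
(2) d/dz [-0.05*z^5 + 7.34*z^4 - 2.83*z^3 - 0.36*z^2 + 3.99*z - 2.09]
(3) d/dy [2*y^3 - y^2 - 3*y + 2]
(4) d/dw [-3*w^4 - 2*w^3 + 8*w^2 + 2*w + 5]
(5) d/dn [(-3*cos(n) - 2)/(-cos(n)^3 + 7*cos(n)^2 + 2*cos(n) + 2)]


(1) = 4.68000000000000
(2) = -0.25*z^4 + 29.36*z^3 - 8.49*z^2 - 0.72*z + 3.99
(3) = 6*y^2 - 2*y - 3
(4) = -12*w^3 - 6*w^2 + 16*w + 2
(5) = 16*(6*cos(n)^3 - 15*cos(n)^2 - 28*cos(n) + 2)*sin(n)/(28*sin(n)^2 - 5*cos(n) + cos(3*n) - 36)^2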